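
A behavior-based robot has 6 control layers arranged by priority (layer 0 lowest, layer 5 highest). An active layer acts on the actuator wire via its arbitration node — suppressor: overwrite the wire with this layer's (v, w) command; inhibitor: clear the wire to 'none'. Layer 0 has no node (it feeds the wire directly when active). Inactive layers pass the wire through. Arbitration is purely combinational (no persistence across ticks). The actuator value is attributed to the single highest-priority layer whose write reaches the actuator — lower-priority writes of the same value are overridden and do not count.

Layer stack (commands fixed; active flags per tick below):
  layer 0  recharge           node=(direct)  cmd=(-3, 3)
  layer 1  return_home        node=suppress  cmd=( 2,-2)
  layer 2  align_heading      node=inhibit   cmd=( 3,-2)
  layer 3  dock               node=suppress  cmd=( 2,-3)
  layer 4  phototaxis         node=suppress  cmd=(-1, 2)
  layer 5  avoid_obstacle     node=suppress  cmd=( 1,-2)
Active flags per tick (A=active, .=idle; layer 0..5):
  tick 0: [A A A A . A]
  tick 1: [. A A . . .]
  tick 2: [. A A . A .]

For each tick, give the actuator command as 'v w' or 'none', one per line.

1 -2
none
-1 2

tick 0:
  L0 recharge: active, feeds wire = (-3, 3)
  L1 return_home: active, suppressor → wire = (2, -2)
  L2 align_heading: active, inhibitor → wire = none
  L3 dock: active, suppressor → wire = (2, -3)
  L4 phototaxis: idle → wire stays (2, -3)
  L5 avoid_obstacle: active, suppressor → wire = (1, -2)
  actuator = (1, -2)
tick 1:
  L0 recharge: idle → wire = none
  L1 return_home: active, suppressor → wire = (2, -2)
  L2 align_heading: active, inhibitor → wire = none
  L3 dock: idle → wire stays none
  L4 phototaxis: idle → wire stays none
  L5 avoid_obstacle: idle → wire stays none
  actuator = none
tick 2:
  L0 recharge: idle → wire = none
  L1 return_home: active, suppressor → wire = (2, -2)
  L2 align_heading: active, inhibitor → wire = none
  L3 dock: idle → wire stays none
  L4 phototaxis: active, suppressor → wire = (-1, 2)
  L5 avoid_obstacle: idle → wire stays (-1, 2)
  actuator = (-1, 2)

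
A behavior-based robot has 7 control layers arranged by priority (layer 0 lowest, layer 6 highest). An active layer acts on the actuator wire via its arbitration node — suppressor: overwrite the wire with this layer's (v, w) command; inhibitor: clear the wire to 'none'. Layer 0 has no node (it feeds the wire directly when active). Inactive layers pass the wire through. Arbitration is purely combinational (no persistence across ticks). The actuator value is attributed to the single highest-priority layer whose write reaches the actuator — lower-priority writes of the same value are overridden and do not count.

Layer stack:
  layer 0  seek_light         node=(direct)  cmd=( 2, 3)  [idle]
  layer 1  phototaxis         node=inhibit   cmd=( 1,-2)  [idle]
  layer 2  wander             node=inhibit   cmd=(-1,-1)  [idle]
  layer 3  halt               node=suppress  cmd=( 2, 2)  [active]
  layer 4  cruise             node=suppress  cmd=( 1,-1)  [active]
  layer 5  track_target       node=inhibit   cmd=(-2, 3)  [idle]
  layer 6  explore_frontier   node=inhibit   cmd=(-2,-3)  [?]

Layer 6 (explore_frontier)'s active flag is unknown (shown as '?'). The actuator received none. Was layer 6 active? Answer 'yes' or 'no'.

yes

If layer 6 is active=yes:
  actuator would be none
If layer 6 is active=no:
  actuator would be (1, -1)
Observed none, so layer 6 was active.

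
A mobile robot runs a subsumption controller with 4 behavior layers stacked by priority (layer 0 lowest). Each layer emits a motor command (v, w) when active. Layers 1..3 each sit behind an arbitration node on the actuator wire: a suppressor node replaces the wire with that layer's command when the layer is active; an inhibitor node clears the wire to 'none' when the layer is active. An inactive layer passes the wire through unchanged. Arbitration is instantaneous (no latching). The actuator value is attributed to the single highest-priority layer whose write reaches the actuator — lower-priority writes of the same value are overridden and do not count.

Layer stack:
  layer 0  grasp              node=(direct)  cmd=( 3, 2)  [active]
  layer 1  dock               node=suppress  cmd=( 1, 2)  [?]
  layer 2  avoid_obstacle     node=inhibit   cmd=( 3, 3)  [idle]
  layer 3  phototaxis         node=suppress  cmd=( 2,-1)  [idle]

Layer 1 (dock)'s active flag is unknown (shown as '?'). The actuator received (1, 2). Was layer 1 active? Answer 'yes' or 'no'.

If layer 1 is active=yes:
  actuator would be (1, 2)
If layer 1 is active=no:
  actuator would be (3, 2)
Observed (1, 2), so layer 1 was active.

yes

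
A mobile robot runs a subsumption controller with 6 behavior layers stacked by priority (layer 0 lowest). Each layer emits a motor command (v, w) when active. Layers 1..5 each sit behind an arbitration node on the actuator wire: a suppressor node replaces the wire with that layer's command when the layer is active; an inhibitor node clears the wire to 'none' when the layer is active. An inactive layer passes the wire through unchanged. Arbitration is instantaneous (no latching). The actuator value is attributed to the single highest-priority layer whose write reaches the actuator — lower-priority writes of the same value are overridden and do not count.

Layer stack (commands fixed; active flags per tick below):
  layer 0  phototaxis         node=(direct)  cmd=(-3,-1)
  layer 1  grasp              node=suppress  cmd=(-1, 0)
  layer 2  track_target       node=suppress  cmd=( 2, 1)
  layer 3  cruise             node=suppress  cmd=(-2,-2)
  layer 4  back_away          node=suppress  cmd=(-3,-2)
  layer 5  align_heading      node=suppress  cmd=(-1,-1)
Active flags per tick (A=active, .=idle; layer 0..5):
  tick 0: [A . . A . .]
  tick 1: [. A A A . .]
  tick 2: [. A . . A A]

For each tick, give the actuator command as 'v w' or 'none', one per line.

tick 0:
  L0 phototaxis: active, feeds wire = (-3, -1)
  L1 grasp: idle → wire stays (-3, -1)
  L2 track_target: idle → wire stays (-3, -1)
  L3 cruise: active, suppressor → wire = (-2, -2)
  L4 back_away: idle → wire stays (-2, -2)
  L5 align_heading: idle → wire stays (-2, -2)
  actuator = (-2, -2)
tick 1:
  L0 phototaxis: idle → wire = none
  L1 grasp: active, suppressor → wire = (-1, 0)
  L2 track_target: active, suppressor → wire = (2, 1)
  L3 cruise: active, suppressor → wire = (-2, -2)
  L4 back_away: idle → wire stays (-2, -2)
  L5 align_heading: idle → wire stays (-2, -2)
  actuator = (-2, -2)
tick 2:
  L0 phototaxis: idle → wire = none
  L1 grasp: active, suppressor → wire = (-1, 0)
  L2 track_target: idle → wire stays (-1, 0)
  L3 cruise: idle → wire stays (-1, 0)
  L4 back_away: active, suppressor → wire = (-3, -2)
  L5 align_heading: active, suppressor → wire = (-1, -1)
  actuator = (-1, -1)

-2 -2
-2 -2
-1 -1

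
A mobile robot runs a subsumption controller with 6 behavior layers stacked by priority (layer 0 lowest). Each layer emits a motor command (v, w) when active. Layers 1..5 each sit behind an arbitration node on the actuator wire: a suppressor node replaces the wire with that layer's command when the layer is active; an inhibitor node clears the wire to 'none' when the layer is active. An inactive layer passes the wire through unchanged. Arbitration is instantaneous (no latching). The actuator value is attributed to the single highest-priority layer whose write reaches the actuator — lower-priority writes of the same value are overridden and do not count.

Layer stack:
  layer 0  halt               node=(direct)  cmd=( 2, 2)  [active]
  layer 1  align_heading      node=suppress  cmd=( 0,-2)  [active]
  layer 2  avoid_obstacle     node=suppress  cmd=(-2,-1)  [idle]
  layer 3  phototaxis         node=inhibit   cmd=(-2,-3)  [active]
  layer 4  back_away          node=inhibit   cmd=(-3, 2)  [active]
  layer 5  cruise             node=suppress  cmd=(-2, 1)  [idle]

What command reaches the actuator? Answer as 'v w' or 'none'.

layer 0 (halt) active — direct: (2, 2)
layer 1 (align_heading) active — suppresses: (0, -2)
layer 2 (avoid_obstacle) idle — unchanged: (0, -2)
layer 3 (phototaxis) active — inhibits: none
layer 4 (back_away) active — inhibits: none
layer 5 (cruise) idle — unchanged: none
→ actuator none

none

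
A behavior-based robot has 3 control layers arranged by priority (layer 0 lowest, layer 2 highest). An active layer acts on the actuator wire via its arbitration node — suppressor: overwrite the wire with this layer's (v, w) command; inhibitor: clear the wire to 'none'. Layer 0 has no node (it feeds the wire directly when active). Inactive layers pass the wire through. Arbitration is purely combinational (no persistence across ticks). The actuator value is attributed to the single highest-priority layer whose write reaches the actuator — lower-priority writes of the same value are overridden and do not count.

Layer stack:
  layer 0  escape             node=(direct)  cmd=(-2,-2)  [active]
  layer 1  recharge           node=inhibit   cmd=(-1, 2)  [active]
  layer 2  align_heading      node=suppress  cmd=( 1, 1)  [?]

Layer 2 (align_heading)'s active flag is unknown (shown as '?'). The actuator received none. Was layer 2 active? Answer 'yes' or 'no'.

no

If layer 2 is active=yes:
  actuator would be (1, 1)
If layer 2 is active=no:
  actuator would be none
Observed none, so layer 2 was idle.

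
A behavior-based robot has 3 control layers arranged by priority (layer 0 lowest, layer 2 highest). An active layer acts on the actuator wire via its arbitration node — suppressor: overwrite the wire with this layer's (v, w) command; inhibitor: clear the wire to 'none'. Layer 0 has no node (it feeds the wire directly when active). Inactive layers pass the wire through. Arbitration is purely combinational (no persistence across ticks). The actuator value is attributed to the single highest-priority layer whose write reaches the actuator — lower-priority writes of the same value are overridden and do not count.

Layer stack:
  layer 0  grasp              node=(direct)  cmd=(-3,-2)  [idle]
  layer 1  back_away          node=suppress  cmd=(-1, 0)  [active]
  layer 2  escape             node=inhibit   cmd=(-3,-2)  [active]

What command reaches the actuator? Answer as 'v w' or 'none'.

none

L0 grasp: idle → wire = none
L1 back_away: active, suppressor → wire = (-1, 0)
L2 escape: active, inhibitor → wire = none
actuator = none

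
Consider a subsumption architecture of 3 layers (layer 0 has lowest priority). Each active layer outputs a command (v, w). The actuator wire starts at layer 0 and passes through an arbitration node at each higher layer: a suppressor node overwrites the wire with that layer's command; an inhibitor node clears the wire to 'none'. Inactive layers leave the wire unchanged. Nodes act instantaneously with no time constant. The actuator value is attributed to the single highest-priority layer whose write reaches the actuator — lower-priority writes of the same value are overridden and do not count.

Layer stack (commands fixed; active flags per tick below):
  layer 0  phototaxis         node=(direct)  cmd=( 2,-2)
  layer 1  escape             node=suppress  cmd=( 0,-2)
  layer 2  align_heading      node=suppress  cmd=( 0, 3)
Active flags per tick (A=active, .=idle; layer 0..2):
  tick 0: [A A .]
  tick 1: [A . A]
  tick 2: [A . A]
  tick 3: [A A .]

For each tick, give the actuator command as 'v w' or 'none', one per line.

0 -2
0 3
0 3
0 -2

tick 0:
  [0] phototaxis on; wire := (2, -2)
  [1] escape on (suppress); wire := (0, -2)
  [2] align_heading off; pass (0, -2)
  output (0, -2)
tick 1:
  [0] phototaxis on; wire := (2, -2)
  [1] escape off; pass (2, -2)
  [2] align_heading on (suppress); wire := (0, 3)
  output (0, 3)
tick 2:
  [0] phototaxis on; wire := (2, -2)
  [1] escape off; pass (2, -2)
  [2] align_heading on (suppress); wire := (0, 3)
  output (0, 3)
tick 3:
  [0] phototaxis on; wire := (2, -2)
  [1] escape on (suppress); wire := (0, -2)
  [2] align_heading off; pass (0, -2)
  output (0, -2)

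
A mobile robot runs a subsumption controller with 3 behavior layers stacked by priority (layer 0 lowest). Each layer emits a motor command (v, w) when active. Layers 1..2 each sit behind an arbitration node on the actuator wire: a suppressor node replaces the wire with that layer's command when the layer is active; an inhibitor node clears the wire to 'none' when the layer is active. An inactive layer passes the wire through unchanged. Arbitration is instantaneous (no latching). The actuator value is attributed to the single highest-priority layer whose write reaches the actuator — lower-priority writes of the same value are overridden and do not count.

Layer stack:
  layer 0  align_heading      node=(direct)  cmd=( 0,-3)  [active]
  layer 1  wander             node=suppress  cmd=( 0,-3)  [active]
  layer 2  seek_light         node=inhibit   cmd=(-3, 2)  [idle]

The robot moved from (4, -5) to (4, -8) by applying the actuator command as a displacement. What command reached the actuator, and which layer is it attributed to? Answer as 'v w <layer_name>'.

displacement = (4, -8) − (4, -5) = (0, -3)
L0 align_heading: active, feeds wire = (0, -3)
L1 wander: active, suppressor → wire = (0, -3)
L2 seek_light: idle → wire stays (0, -3)
actuator = (0, -3) — from layer 1 (wander)

0 -3 wander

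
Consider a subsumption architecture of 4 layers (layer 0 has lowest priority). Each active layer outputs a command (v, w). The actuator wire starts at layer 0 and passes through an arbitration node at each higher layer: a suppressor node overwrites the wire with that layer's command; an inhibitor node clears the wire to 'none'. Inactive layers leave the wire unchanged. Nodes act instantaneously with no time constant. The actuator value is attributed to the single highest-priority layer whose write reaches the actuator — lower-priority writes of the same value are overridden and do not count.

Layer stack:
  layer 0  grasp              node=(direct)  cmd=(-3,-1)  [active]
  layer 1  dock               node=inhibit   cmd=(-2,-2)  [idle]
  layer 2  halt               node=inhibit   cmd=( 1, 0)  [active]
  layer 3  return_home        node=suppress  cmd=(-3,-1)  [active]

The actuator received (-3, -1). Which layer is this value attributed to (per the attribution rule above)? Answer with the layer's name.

return_home

[0] grasp on; wire := (-3, -1)
[1] dock off; pass (-3, -1)
[2] halt on (inhibit); wire := none
[3] return_home on (suppress); wire := (-3, -1)
output (-3, -1)
last writer: layer 3 = return_home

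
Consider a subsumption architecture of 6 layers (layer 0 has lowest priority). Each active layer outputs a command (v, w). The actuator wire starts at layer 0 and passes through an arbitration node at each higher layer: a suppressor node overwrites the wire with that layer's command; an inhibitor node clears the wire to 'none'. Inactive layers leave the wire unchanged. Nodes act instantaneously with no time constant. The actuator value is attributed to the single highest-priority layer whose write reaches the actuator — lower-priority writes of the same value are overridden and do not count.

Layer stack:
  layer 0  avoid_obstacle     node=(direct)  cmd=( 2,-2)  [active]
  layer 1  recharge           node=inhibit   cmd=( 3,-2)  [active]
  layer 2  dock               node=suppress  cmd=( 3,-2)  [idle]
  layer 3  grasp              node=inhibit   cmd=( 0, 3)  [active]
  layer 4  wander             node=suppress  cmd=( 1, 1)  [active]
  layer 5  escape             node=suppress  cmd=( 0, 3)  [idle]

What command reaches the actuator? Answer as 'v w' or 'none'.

layer 0 (avoid_obstacle) active — direct: (2, -2)
layer 1 (recharge) active — inhibits: none
layer 2 (dock) idle — unchanged: none
layer 3 (grasp) active — inhibits: none
layer 4 (wander) active — suppresses: (1, 1)
layer 5 (escape) idle — unchanged: (1, 1)
→ actuator (1, 1)

1 1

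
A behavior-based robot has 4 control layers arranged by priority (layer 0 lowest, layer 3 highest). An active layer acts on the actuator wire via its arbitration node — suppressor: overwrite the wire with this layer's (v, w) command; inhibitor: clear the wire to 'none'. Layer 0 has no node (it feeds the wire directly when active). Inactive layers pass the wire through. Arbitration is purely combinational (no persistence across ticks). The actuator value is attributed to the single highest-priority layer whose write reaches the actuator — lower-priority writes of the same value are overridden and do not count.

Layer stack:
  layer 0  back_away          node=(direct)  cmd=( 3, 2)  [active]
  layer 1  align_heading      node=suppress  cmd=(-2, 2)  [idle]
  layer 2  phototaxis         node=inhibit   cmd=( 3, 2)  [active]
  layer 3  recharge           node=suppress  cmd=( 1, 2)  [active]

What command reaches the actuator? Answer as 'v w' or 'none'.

1 2

L0 back_away: active, feeds wire = (3, 2)
L1 align_heading: idle → wire stays (3, 2)
L2 phototaxis: active, inhibitor → wire = none
L3 recharge: active, suppressor → wire = (1, 2)
actuator = (1, 2)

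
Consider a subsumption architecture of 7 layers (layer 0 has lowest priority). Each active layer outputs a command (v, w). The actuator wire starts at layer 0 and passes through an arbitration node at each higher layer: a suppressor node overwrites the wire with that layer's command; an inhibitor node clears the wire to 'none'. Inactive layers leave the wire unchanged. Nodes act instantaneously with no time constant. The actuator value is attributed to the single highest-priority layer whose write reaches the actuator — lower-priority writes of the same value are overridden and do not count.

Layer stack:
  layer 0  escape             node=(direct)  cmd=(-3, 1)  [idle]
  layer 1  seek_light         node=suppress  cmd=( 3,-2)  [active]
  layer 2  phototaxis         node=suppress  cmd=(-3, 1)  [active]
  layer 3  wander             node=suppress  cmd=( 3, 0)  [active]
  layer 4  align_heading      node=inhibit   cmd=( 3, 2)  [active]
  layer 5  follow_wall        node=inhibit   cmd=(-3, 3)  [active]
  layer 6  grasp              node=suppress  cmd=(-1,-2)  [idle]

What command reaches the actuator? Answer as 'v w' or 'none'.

layer 0 (escape) idle — none
layer 1 (seek_light) active — suppresses: (3, -2)
layer 2 (phototaxis) active — suppresses: (-3, 1)
layer 3 (wander) active — suppresses: (3, 0)
layer 4 (align_heading) active — inhibits: none
layer 5 (follow_wall) active — inhibits: none
layer 6 (grasp) idle — unchanged: none
→ actuator none

none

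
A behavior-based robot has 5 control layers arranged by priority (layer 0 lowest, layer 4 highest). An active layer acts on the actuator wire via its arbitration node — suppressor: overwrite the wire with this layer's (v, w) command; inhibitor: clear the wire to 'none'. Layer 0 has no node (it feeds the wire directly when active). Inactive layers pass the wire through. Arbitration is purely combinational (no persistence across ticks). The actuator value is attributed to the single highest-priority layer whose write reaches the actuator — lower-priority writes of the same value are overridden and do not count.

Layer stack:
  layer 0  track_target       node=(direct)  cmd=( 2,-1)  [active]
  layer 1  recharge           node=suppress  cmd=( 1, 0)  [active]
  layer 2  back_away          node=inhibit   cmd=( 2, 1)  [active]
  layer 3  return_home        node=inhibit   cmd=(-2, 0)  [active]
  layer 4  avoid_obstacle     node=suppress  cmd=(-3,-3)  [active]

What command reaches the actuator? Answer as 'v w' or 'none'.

-3 -3

L0 track_target: active, feeds wire = (2, -1)
L1 recharge: active, suppressor → wire = (1, 0)
L2 back_away: active, inhibitor → wire = none
L3 return_home: active, inhibitor → wire = none
L4 avoid_obstacle: active, suppressor → wire = (-3, -3)
actuator = (-3, -3)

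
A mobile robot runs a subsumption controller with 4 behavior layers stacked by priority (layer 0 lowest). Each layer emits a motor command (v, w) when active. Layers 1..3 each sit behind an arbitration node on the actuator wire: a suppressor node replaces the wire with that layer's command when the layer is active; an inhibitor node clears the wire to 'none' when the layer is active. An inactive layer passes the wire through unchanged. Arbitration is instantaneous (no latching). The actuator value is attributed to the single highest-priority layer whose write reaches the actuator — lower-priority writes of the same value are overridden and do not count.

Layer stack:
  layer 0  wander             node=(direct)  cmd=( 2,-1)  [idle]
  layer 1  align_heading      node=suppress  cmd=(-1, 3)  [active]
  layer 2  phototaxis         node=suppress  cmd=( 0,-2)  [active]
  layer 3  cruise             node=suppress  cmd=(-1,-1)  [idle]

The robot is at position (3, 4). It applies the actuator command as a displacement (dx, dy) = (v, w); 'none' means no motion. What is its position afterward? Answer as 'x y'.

3 2

L0 wander: idle → wire = none
L1 align_heading: active, suppressor → wire = (-1, 3)
L2 phototaxis: active, suppressor → wire = (0, -2)
L3 cruise: idle → wire stays (0, -2)
actuator = (0, -2)
position: (3, 4) + (0, -2) = (3, 2)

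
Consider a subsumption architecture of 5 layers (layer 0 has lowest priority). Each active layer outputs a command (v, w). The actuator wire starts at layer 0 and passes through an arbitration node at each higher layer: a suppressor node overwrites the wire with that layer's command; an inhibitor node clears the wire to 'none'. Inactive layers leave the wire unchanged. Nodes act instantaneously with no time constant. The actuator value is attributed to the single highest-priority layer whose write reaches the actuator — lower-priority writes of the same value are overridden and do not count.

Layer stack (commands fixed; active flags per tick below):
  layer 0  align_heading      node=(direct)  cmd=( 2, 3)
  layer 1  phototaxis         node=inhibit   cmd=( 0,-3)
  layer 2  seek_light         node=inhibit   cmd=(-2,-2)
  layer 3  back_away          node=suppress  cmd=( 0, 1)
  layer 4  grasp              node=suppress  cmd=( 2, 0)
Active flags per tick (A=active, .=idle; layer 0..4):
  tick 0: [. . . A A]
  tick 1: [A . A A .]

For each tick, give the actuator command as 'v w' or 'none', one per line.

2 0
0 1

tick 0:
  layer 0 (align_heading) idle — none
  layer 1 (phototaxis) idle — unchanged: none
  layer 2 (seek_light) idle — unchanged: none
  layer 3 (back_away) active — suppresses: (0, 1)
  layer 4 (grasp) active — suppresses: (2, 0)
  → actuator (2, 0)
tick 1:
  layer 0 (align_heading) active — direct: (2, 3)
  layer 1 (phototaxis) idle — unchanged: (2, 3)
  layer 2 (seek_light) active — inhibits: none
  layer 3 (back_away) active — suppresses: (0, 1)
  layer 4 (grasp) idle — unchanged: (0, 1)
  → actuator (0, 1)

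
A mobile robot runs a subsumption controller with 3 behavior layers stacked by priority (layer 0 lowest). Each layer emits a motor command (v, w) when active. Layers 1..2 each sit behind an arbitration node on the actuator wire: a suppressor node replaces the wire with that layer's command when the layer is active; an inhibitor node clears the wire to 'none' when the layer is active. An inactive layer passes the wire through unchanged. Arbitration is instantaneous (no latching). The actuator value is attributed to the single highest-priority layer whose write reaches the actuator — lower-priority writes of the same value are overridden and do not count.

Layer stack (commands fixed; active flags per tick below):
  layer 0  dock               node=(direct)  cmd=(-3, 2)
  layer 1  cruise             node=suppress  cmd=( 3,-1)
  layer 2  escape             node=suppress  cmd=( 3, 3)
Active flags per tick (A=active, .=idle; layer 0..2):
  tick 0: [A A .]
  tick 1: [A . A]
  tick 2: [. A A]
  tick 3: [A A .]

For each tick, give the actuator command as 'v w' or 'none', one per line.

tick 0:
  L0 dock: active, feeds wire = (-3, 2)
  L1 cruise: active, suppressor → wire = (3, -1)
  L2 escape: idle → wire stays (3, -1)
  actuator = (3, -1)
tick 1:
  L0 dock: active, feeds wire = (-3, 2)
  L1 cruise: idle → wire stays (-3, 2)
  L2 escape: active, suppressor → wire = (3, 3)
  actuator = (3, 3)
tick 2:
  L0 dock: idle → wire = none
  L1 cruise: active, suppressor → wire = (3, -1)
  L2 escape: active, suppressor → wire = (3, 3)
  actuator = (3, 3)
tick 3:
  L0 dock: active, feeds wire = (-3, 2)
  L1 cruise: active, suppressor → wire = (3, -1)
  L2 escape: idle → wire stays (3, -1)
  actuator = (3, -1)

3 -1
3 3
3 3
3 -1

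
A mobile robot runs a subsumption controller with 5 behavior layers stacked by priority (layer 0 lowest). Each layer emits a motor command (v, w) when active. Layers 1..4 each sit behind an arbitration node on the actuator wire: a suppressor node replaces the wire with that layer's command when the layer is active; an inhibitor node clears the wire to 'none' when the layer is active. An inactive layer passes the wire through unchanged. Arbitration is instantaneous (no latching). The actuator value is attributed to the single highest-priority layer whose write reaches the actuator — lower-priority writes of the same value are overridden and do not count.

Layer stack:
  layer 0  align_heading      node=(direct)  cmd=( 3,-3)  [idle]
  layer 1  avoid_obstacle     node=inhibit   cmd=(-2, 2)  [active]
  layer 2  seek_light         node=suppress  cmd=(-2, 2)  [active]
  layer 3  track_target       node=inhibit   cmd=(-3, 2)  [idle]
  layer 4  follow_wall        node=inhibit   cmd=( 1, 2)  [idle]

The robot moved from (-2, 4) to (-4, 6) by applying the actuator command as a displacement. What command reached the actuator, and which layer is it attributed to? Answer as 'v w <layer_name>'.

-2 2 seek_light

displacement = (-4, 6) − (-2, 4) = (-2, 2)
[0] align_heading off; wire := none
[1] avoid_obstacle on (inhibit); wire := none
[2] seek_light on (suppress); wire := (-2, 2)
[3] track_target off; pass (-2, 2)
[4] follow_wall off; pass (-2, 2)
output (-2, 2) — from layer 2 (seek_light)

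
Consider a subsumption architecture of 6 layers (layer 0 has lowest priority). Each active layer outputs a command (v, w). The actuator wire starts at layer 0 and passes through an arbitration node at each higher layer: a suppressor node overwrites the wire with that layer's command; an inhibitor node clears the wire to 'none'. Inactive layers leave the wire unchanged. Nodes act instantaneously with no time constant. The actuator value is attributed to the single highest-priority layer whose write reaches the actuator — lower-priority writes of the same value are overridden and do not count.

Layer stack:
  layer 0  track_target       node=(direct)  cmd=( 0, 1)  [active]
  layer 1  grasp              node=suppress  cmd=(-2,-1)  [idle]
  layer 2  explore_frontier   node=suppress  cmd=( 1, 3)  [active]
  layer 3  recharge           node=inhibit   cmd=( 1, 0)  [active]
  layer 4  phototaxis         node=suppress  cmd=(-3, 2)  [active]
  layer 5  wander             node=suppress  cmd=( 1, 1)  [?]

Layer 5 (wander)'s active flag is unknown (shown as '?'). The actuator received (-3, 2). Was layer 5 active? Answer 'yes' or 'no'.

If layer 5 is active=yes:
  actuator would be (1, 1)
If layer 5 is active=no:
  actuator would be (-3, 2)
Observed (-3, 2), so layer 5 was idle.

no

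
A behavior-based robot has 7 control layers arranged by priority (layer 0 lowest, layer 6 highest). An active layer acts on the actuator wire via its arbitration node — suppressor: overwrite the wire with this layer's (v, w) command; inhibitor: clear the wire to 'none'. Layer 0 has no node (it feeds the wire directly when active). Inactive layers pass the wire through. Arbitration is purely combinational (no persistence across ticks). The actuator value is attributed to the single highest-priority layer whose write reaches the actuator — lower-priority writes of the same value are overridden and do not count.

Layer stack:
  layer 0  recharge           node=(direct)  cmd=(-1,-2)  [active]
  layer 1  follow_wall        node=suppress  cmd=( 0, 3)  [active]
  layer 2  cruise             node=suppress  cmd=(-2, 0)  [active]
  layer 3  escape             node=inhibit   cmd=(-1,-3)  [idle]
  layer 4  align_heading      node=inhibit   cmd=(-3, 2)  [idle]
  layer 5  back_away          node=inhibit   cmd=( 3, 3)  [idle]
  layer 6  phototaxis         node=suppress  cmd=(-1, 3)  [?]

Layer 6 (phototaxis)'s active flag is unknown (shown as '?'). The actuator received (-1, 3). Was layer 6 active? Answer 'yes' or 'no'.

If layer 6 is active=yes:
  actuator would be (-1, 3)
If layer 6 is active=no:
  actuator would be (-2, 0)
Observed (-1, 3), so layer 6 was active.

yes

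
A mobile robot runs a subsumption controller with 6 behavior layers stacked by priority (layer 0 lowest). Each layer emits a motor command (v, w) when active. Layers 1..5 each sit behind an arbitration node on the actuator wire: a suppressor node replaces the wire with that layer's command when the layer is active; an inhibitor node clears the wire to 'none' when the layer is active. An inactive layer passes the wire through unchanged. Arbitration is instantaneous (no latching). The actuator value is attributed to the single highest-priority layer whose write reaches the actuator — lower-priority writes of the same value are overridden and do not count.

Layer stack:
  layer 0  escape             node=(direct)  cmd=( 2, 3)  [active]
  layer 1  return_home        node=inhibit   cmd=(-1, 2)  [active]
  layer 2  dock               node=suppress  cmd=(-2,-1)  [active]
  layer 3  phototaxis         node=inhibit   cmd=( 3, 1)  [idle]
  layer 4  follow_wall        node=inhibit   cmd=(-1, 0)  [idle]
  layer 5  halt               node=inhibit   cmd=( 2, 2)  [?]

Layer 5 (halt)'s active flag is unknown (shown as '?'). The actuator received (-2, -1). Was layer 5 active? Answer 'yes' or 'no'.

no

If layer 5 is active=yes:
  actuator would be none
If layer 5 is active=no:
  actuator would be (-2, -1)
Observed (-2, -1), so layer 5 was idle.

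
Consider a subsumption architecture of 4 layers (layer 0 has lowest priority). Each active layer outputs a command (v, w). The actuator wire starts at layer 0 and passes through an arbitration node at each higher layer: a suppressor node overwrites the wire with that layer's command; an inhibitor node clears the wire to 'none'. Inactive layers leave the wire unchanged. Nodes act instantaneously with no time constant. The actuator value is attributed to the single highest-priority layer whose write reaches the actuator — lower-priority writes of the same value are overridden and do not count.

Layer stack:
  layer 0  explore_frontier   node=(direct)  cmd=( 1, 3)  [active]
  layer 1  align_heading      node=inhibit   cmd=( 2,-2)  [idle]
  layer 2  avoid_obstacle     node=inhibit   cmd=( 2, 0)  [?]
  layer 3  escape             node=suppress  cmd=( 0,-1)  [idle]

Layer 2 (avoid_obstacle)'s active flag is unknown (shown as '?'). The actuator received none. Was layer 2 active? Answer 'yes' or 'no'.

If layer 2 is active=yes:
  actuator would be none
If layer 2 is active=no:
  actuator would be (1, 3)
Observed none, so layer 2 was active.

yes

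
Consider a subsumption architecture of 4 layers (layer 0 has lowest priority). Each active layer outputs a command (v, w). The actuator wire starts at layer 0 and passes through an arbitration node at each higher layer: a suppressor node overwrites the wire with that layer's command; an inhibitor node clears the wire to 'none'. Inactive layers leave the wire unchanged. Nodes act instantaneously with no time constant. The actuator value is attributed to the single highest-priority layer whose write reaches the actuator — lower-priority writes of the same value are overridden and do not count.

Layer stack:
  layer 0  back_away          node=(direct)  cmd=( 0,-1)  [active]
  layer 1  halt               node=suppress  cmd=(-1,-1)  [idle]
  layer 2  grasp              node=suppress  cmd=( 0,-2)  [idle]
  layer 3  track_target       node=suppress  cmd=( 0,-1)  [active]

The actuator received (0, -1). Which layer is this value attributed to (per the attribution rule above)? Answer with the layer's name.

track_target

[0] back_away on; wire := (0, -1)
[1] halt off; pass (0, -1)
[2] grasp off; pass (0, -1)
[3] track_target on (suppress); wire := (0, -1)
output (0, -1)
last writer: layer 3 = track_target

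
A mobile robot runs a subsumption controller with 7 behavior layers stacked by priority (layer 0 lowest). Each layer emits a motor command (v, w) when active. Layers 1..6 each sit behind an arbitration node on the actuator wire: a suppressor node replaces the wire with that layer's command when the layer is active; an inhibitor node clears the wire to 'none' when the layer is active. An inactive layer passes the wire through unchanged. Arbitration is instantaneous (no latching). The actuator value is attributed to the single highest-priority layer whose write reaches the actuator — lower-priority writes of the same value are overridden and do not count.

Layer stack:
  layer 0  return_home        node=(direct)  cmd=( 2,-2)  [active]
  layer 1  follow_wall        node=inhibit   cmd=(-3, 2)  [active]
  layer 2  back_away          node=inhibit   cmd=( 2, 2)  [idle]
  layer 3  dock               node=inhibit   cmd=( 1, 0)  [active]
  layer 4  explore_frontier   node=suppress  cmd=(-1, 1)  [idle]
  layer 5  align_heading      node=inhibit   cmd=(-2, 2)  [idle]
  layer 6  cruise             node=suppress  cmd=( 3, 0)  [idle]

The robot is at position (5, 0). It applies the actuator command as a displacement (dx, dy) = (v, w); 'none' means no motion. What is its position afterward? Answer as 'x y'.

layer 0 (return_home) active — direct: (2, -2)
layer 1 (follow_wall) active — inhibits: none
layer 2 (back_away) idle — unchanged: none
layer 3 (dock) active — inhibits: none
layer 4 (explore_frontier) idle — unchanged: none
layer 5 (align_heading) idle — unchanged: none
layer 6 (cruise) idle — unchanged: none
→ actuator none
position: (5, 0) + none = (5, 0)

5 0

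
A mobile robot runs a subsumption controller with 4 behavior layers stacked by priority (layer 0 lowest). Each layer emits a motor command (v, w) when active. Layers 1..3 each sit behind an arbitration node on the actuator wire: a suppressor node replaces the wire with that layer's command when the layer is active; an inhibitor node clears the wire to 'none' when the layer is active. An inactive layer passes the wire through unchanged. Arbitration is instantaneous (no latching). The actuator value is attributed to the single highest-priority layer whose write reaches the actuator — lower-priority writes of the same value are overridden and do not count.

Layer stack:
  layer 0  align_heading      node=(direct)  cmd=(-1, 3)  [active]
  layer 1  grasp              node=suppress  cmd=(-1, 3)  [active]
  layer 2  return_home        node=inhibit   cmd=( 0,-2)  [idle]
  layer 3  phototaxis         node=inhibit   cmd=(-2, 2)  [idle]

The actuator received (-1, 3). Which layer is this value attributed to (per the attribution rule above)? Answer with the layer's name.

grasp

L0 align_heading: active, feeds wire = (-1, 3)
L1 grasp: active, suppressor → wire = (-1, 3)
L2 return_home: idle → wire stays (-1, 3)
L3 phototaxis: idle → wire stays (-1, 3)
actuator = (-1, 3)
last writer: layer 1 = grasp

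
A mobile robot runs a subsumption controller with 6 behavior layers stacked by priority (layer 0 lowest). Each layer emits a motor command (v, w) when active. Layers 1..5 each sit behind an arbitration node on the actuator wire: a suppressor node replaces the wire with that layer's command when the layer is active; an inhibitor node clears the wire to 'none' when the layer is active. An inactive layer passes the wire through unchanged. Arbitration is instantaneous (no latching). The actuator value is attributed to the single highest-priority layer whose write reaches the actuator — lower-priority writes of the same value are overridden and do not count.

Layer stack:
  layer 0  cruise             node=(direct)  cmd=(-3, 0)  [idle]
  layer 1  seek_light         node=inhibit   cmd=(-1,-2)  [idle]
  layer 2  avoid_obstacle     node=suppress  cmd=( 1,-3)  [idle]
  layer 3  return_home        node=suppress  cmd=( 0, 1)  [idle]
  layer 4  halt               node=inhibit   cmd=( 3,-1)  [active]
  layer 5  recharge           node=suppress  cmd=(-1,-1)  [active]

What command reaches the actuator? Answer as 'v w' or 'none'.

-1 -1

layer 0 (cruise) idle — none
layer 1 (seek_light) idle — unchanged: none
layer 2 (avoid_obstacle) idle — unchanged: none
layer 3 (return_home) idle — unchanged: none
layer 4 (halt) active — inhibits: none
layer 5 (recharge) active — suppresses: (-1, -1)
→ actuator (-1, -1)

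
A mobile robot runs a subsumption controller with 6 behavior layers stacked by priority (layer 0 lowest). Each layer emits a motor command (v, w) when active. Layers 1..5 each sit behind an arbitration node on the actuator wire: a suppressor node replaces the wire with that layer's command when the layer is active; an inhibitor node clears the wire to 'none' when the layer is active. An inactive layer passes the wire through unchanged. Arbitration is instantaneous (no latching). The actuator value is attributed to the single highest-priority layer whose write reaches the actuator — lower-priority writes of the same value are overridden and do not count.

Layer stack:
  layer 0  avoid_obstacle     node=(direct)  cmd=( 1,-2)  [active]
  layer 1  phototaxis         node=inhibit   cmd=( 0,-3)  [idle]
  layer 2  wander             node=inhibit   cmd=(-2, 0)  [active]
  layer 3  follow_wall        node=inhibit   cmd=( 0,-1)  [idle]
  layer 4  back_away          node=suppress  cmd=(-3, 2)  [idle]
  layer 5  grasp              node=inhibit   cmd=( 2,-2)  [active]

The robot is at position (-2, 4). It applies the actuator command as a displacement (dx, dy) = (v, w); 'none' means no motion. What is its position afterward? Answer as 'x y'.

[0] avoid_obstacle on; wire := (1, -2)
[1] phototaxis off; pass (1, -2)
[2] wander on (inhibit); wire := none
[3] follow_wall off; pass none
[4] back_away off; pass none
[5] grasp on (inhibit); wire := none
output none
position: (-2, 4) + none = (-2, 4)

-2 4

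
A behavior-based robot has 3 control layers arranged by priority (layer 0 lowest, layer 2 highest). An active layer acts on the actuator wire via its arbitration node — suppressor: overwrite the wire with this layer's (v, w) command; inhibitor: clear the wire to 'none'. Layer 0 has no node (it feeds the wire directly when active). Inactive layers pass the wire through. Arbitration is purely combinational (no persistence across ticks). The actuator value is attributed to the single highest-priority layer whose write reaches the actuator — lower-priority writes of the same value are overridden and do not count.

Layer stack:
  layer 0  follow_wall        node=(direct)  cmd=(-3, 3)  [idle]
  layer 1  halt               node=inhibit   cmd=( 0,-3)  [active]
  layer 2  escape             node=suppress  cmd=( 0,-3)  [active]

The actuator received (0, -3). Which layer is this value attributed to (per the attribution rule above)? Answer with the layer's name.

L0 follow_wall: idle → wire = none
L1 halt: active, inhibitor → wire = none
L2 escape: active, suppressor → wire = (0, -3)
actuator = (0, -3)
last writer: layer 2 = escape

escape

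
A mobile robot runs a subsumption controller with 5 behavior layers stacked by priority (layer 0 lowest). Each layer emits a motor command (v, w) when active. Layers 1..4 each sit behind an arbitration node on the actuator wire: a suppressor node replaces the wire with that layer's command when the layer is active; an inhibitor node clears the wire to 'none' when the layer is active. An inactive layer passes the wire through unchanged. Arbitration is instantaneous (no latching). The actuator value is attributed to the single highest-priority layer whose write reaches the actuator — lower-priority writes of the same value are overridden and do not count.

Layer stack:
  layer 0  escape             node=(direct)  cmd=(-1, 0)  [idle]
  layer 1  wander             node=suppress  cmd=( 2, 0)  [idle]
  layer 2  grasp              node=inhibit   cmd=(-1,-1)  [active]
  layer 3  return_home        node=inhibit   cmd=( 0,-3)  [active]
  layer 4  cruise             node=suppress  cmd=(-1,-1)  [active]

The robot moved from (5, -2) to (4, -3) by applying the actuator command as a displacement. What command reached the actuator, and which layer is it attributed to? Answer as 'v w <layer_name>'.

displacement = (4, -3) − (5, -2) = (-1, -1)
[0] escape off; wire := none
[1] wander off; pass none
[2] grasp on (inhibit); wire := none
[3] return_home on (inhibit); wire := none
[4] cruise on (suppress); wire := (-1, -1)
output (-1, -1) — from layer 4 (cruise)

-1 -1 cruise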